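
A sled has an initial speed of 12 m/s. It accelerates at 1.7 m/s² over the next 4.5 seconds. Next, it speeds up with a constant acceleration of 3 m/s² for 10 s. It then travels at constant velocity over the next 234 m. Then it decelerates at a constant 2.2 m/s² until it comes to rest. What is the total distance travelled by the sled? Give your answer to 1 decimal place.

1212.0 m

Phase 1 (accelerating): v₀ = 12.0 m/s, a = 1.7 m/s².
v = v₀ + at = 12.0 + (1.7)(4.5) = 19.6 m/s
Δx = v₀t + ½at² = 12.0·4.5 + 0.5·1.7·4.5² = 71.2 m

Phase 2 (accelerating): v₀ = 19.6 m/s, a = 3 m/s².
v = v₀ + at = 19.6 + (3)(10) = 49.6 m/s
Δx = v₀t + ½at² = 19.6·10 + 0.5·3·10² = 346 m

Phase 3 (constant speed): v₀ = 49.6 m/s, a = 0 m/s².
Constant speed: t = d/v = 234/49.6 = 4.71 s

Phase 4 (decelerating): v₀ = 49.6 m/s, a = -2.2 m/s².
v = v₀ + at → t = (0 − 49.6) / -2.2 = 22.6 s
v² = v₀² + 2aΔx → Δx = (0² − 49.6²)/(2·-2.2) = 560 m
Total distance = 71.2 + 346 + 234 + 560 = 1210 m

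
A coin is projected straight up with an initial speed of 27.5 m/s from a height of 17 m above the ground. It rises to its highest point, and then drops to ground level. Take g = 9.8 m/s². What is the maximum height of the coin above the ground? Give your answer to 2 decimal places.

Phase 1 (rising): v₀ = 27.5 m/s, a = -9.8 m/s².
v = v₀ + at → t = (0 − 27.5) / -9.8 = 2.81 s
v² = v₀² + 2aΔx → Δx = (0² − 27.5²)/(2·-9.8) = 38.6 m
Maximum height = 17 + 38.6 = 55.6 m

55.58 m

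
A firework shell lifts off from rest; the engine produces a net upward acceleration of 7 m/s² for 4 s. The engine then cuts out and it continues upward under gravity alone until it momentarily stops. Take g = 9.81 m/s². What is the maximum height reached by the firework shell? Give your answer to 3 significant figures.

Phase 1 (powered ascent): v₀ = 0 m/s, a = 7 m/s².
v = v₀ + at = 0 + (7)(4) = 28.0 m/s
Δx = v₀t + ½at² = 0·4 + 0.5·7·4² = 56.0 m

Phase 2 (coasting upward): v₀ = 28.0 m/s, a = -9.81 m/s².
v = v₀ + at → t = (0 − 28.0) / -9.81 = 2.85 s
v² = v₀² + 2aΔx → Δx = (0² − 28.0²)/(2·-9.81) = 40.0 m
Maximum height = 56.0 + 40.0 = 96.0 m

96.0 m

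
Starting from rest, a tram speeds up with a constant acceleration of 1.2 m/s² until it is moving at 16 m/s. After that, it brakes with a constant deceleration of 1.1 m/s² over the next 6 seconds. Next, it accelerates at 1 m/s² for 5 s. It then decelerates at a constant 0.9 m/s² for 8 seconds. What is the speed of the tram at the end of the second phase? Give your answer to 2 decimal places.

Phase 1 (accelerating): v₀ = 0 m/s, a = 1.2 m/s².
v = v₀ + at → t = (16 − 0) / 1.2 = 13.3 s
v² = v₀² + 2aΔx → Δx = (16² − 0²)/(2·1.2) = 107 m

Phase 2 (decelerating): v₀ = 16.0 m/s, a = -1.1 m/s².
v = v₀ + at = 16.0 + (-1.1)(6) = 9.40 m/s
Δx = v₀t + ½at² = 16.0·6 + 0.5·-1.1·6² = 76.2 m
Speed at end of phase 2 = 9.40 m/s

9.40 m/s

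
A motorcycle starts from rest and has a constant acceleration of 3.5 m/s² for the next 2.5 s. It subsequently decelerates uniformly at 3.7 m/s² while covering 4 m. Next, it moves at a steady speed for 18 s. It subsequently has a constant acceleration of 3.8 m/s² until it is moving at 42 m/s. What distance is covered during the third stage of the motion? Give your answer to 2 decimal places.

123.35 m

Phase 1 (accelerating): v₀ = 0 m/s, a = 3.5 m/s².
v = v₀ + at = 0 + (3.5)(2.5) = 8.75 m/s
Δx = v₀t + ½at² = 0·2.5 + 0.5·3.5·2.5² = 10.9 m

Phase 2 (decelerating): v₀ = 8.75 m/s, a = -3.7 m/s².
v² = v₀² + 2aΔx = 8.75² + 2·-3.7·4 = 47.0 → v = 6.85 m/s
t = (v − v₀)/a = (6.85 − 8.75)/-3.7 = 0.513 s

Phase 3 (constant speed): v₀ = 6.85 m/s, a = 0 m/s².
v = v₀ + at = 6.85 + (0)(18) = 6.85 m/s
Δx = v₀t + ½at² = 6.85·18 + 0.5·0·18² = 123 m
Distance in phase 3 = 123 m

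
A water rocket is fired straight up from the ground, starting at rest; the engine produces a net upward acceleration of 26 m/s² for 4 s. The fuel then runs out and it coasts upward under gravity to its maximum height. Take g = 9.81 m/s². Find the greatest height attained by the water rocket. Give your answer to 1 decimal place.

759.3 m

Phase 1 (powered ascent): v₀ = 0 m/s, a = 26 m/s².
v = v₀ + at = 0 + (26)(4) = 104 m/s
Δx = v₀t + ½at² = 0·4 + 0.5·26·4² = 208 m

Phase 2 (coasting upward): v₀ = 104 m/s, a = -9.81 m/s².
v = v₀ + at → t = (0 − 104) / -9.81 = 10.6 s
v² = v₀² + 2aΔx → Δx = (0² − 104²)/(2·-9.81) = 551 m
Maximum height = 208 + 551 = 759 m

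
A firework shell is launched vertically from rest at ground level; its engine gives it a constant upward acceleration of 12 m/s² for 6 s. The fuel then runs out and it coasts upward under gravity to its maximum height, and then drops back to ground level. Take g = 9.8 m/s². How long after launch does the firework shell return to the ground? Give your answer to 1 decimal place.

23.2 s

Phase 1 (powered ascent): v₀ = 0 m/s, a = 12 m/s².
v = v₀ + at = 0 + (12)(6) = 72.0 m/s
Δx = v₀t + ½at² = 0·6 + 0.5·12·6² = 216 m

Phase 2 (coasting upward): v₀ = 72.0 m/s, a = -9.8 m/s².
v = v₀ + at → t = (0 − 72.0) / -9.8 = 7.35 s
v² = v₀² + 2aΔx → Δx = (0² − 72.0²)/(2·-9.8) = 264 m

Phase 3 (free fall): v₀ = 0 m/s, a = -9.8 m/s².
Falls 480 m from rest: t = √(2·480/9.8) = 9.90 s; v = g·t = 97.0 m/s.
Total time = 6.00 + 7.35 + 9.90 = 23.2 s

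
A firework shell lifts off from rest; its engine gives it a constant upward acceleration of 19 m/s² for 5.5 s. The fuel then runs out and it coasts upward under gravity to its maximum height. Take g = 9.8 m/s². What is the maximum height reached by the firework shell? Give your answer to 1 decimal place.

844.5 m

Phase 1 (powered ascent): v₀ = 0 m/s, a = 19 m/s².
v = v₀ + at = 0 + (19)(5.5) = 104 m/s
Δx = v₀t + ½at² = 0·5.5 + 0.5·19·5.5² = 287 m

Phase 2 (coasting upward): v₀ = 104 m/s, a = -9.8 m/s².
v = v₀ + at → t = (0 − 104) / -9.8 = 10.7 s
v² = v₀² + 2aΔx → Δx = (0² − 104²)/(2·-9.8) = 557 m
Maximum height = 287 + 557 = 845 m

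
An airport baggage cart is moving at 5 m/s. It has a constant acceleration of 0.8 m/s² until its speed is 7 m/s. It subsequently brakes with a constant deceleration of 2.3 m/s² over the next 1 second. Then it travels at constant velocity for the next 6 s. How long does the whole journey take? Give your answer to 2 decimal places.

Phase 1 (accelerating): v₀ = 5.00 m/s, a = 0.8 m/s².
v = v₀ + at → t = (7 − 5.00) / 0.8 = 2.50 s
v² = v₀² + 2aΔx → Δx = (7² − 5.00²)/(2·0.8) = 15.0 m

Phase 2 (decelerating): v₀ = 7.00 m/s, a = -2.3 m/s².
v = v₀ + at = 7.00 + (-2.3)(1) = 4.70 m/s
Δx = v₀t + ½at² = 7.00·1 + 0.5·-2.3·1² = 5.85 m

Phase 3 (constant speed): v₀ = 4.70 m/s, a = 0 m/s².
v = v₀ + at = 4.70 + (0)(6) = 4.70 m/s
Δx = v₀t + ½at² = 4.70·6 + 0.5·0·6² = 28.2 m
Total time = 2.50 + 1.00 + 6.00 = 9.50 s

9.50 s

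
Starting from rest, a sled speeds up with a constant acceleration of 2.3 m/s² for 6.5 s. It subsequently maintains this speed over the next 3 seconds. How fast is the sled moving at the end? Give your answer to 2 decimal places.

14.95 m/s

Phase 1 (accelerating): v₀ = 0 m/s, a = 2.3 m/s².
v = v₀ + at = 0 + (2.3)(6.5) = 14.9 m/s
Δx = v₀t + ½at² = 0·6.5 + 0.5·2.3·6.5² = 48.6 m

Phase 2 (constant speed): v₀ = 14.9 m/s, a = 0 m/s².
v = v₀ + at = 14.9 + (0)(3) = 14.9 m/s
Δx = v₀t + ½at² = 14.9·3 + 0.5·0·3² = 44.8 m
Final speed = 14.9 m/s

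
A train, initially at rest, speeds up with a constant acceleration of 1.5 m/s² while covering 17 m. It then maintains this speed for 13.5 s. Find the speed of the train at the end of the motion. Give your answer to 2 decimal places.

Phase 1 (accelerating): v₀ = 0 m/s, a = 1.5 m/s².
v² = v₀² + 2aΔx = 0² + 2·1.5·17 = 51.0 → v = 7.14 m/s
t = (v − v₀)/a = (7.14 − 0)/1.5 = 4.76 s

Phase 2 (constant speed): v₀ = 7.14 m/s, a = 0 m/s².
v = v₀ + at = 7.14 + (0)(13.5) = 7.14 m/s
Δx = v₀t + ½at² = 7.14·13.5 + 0.5·0·13.5² = 96.4 m
Final speed = 7.14 m/s

7.14 m/s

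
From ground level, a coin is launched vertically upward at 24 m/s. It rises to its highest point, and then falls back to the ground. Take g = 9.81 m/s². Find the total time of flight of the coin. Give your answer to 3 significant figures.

Phase 1 (rising): v₀ = 24.0 m/s, a = -9.81 m/s².
v = v₀ + at → t = (0 − 24.0) / -9.81 = 2.45 s
v² = v₀² + 2aΔx → Δx = (0² − 24.0²)/(2·-9.81) = 29.4 m

Phase 2 (falling): v₀ = 0 m/s, a = -9.81 m/s².
Falls 29.4 m from rest: t = √(2·29.4/9.81) = 2.45 s; v = g·t = 24.0 m/s.
Total time = 2.45 + 2.45 = 4.89 s

4.89 s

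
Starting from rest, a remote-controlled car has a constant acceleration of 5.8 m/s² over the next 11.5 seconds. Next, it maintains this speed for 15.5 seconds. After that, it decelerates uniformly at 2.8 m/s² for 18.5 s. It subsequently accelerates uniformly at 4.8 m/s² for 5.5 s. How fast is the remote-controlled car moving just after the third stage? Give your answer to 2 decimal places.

14.90 m/s

Phase 1 (accelerating): v₀ = 0 m/s, a = 5.8 m/s².
v = v₀ + at = 0 + (5.8)(11.5) = 66.7 m/s
Δx = v₀t + ½at² = 0·11.5 + 0.5·5.8·11.5² = 384 m

Phase 2 (constant speed): v₀ = 66.7 m/s, a = 0 m/s².
v = v₀ + at = 66.7 + (0)(15.5) = 66.7 m/s
Δx = v₀t + ½at² = 66.7·15.5 + 0.5·0·15.5² = 1030 m

Phase 3 (decelerating): v₀ = 66.7 m/s, a = -2.8 m/s².
v = v₀ + at = 66.7 + (-2.8)(18.5) = 14.9 m/s
Δx = v₀t + ½at² = 66.7·18.5 + 0.5·-2.8·18.5² = 755 m
Speed at end of phase 3 = 14.9 m/s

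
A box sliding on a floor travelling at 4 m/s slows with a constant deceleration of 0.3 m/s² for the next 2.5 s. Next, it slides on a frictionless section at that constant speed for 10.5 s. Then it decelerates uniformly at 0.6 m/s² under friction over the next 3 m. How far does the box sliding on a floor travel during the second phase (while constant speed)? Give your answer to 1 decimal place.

34.1 m

Phase 1 (decelerating): v₀ = 4.00 m/s, a = -0.3 m/s².
v = v₀ + at = 4.00 + (-0.3)(2.5) = 3.25 m/s
Δx = v₀t + ½at² = 4.00·2.5 + 0.5·-0.3·2.5² = 9.06 m

Phase 2 (constant speed): v₀ = 3.25 m/s, a = 0 m/s².
v = v₀ + at = 3.25 + (0)(10.5) = 3.25 m/s
Δx = v₀t + ½at² = 3.25·10.5 + 0.5·0·10.5² = 34.1 m
Distance in phase 2 = 34.1 m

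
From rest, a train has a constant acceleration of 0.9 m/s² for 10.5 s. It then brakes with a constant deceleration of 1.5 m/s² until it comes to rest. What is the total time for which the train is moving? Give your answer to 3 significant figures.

Phase 1 (accelerating): v₀ = 0 m/s, a = 0.9 m/s².
v = v₀ + at = 0 + (0.9)(10.5) = 9.45 m/s
Δx = v₀t + ½at² = 0·10.5 + 0.5·0.9·10.5² = 49.6 m

Phase 2 (decelerating): v₀ = 9.45 m/s, a = -1.5 m/s².
v = v₀ + at → t = (0 − 9.45) / -1.5 = 6.30 s
v² = v₀² + 2aΔx → Δx = (0² − 9.45²)/(2·-1.5) = 29.8 m
Total time = 10.5 + 6.30 = 16.8 s

16.8 s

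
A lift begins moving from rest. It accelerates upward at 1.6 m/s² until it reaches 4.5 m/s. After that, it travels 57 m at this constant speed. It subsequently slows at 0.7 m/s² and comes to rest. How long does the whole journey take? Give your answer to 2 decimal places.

21.91 s

Phase 1 (accelerating): v₀ = 0 m/s, a = 1.6 m/s².
v = v₀ + at → t = (4.5 − 0) / 1.6 = 2.81 s
v² = v₀² + 2aΔx → Δx = (4.5² − 0²)/(2·1.6) = 6.33 m

Phase 2 (constant speed): v₀ = 4.50 m/s, a = 0 m/s².
Constant speed: t = d/v = 57/4.50 = 12.7 s

Phase 3 (decelerating): v₀ = 4.50 m/s, a = -0.7 m/s².
v = v₀ + at → t = (0 − 4.50) / -0.7 = 6.43 s
v² = v₀² + 2aΔx → Δx = (0² − 4.50²)/(2·-0.7) = 14.5 m
Total time = 2.81 + 12.7 + 6.43 = 21.9 s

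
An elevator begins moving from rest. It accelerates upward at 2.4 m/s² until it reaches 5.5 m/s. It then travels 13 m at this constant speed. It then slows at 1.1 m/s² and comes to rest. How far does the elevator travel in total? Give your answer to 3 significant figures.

33.1 m

Phase 1 (accelerating): v₀ = 0 m/s, a = 2.4 m/s².
v = v₀ + at → t = (5.5 − 0) / 2.4 = 2.29 s
v² = v₀² + 2aΔx → Δx = (5.5² − 0²)/(2·2.4) = 6.30 m

Phase 2 (constant speed): v₀ = 5.50 m/s, a = 0 m/s².
Constant speed: t = d/v = 13/5.50 = 2.36 s

Phase 3 (decelerating): v₀ = 5.50 m/s, a = -1.1 m/s².
v = v₀ + at → t = (0 − 5.50) / -1.1 = 5.00 s
v² = v₀² + 2aΔx → Δx = (0² − 5.50²)/(2·-1.1) = 13.7 m
Total distance = 6.30 + 13.0 + 13.7 = 33.1 m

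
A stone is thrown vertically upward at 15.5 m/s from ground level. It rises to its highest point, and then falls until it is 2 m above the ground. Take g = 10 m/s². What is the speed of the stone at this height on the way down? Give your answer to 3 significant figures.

14.2 m/s

Phase 1 (rising): v₀ = 15.5 m/s, a = -10 m/s².
v = v₀ + at → t = (0 − 15.5) / -10 = 1.55 s
v² = v₀² + 2aΔx → Δx = (0² − 15.5²)/(2·-10) = 12.0 m

Phase 2 (falling): v₀ = 0 m/s, a = -10 m/s².
Falls 10.0 m from rest: t = √(2·10.0/10) = 1.42 s; v = g·t = 14.2 m/s.
Final speed = 14.2 m/s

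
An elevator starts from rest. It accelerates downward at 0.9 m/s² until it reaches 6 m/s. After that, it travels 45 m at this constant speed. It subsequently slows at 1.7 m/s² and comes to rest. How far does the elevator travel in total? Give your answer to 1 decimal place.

Phase 1 (accelerating): v₀ = 0 m/s, a = 0.9 m/s².
v = v₀ + at → t = (6 − 0) / 0.9 = 6.67 s
v² = v₀² + 2aΔx → Δx = (6² − 0²)/(2·0.9) = 20.0 m

Phase 2 (constant speed): v₀ = 6.00 m/s, a = 0 m/s².
Constant speed: t = d/v = 45/6.00 = 7.50 s

Phase 3 (decelerating): v₀ = 6.00 m/s, a = -1.7 m/s².
v = v₀ + at → t = (0 − 6.00) / -1.7 = 3.53 s
v² = v₀² + 2aΔx → Δx = (0² − 6.00²)/(2·-1.7) = 10.6 m
Total distance = 20.0 + 45.0 + 10.6 = 75.6 m

75.6 m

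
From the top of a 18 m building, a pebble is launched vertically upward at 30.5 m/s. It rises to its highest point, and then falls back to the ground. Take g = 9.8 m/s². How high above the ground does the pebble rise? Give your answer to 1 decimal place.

Phase 1 (rising): v₀ = 30.5 m/s, a = -9.8 m/s².
v = v₀ + at → t = (0 − 30.5) / -9.8 = 3.11 s
v² = v₀² + 2aΔx → Δx = (0² − 30.5²)/(2·-9.8) = 47.5 m
Maximum height = 18 + 47.5 = 65.5 m

65.5 m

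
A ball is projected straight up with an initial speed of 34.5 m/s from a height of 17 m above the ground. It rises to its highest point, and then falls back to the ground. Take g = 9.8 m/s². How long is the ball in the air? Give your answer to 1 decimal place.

Phase 1 (rising): v₀ = 34.5 m/s, a = -9.8 m/s².
v = v₀ + at → t = (0 − 34.5) / -9.8 = 3.52 s
v² = v₀² + 2aΔx → Δx = (0² − 34.5²)/(2·-9.8) = 60.7 m

Phase 2 (falling): v₀ = 0 m/s, a = -9.8 m/s².
Falls 77.7 m from rest: t = √(2·77.7/9.8) = 3.98 s; v = g·t = 39.0 m/s.
Total time = 3.52 + 3.98 = 7.50 s

7.5 s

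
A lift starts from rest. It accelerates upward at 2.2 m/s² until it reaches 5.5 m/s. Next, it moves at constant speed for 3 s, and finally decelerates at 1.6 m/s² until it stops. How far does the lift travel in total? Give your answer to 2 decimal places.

32.83 m

Phase 1 (accelerating): v₀ = 0 m/s, a = 2.2 m/s².
v = v₀ + at → t = (5.5 − 0) / 2.2 = 2.50 s
v² = v₀² + 2aΔx → Δx = (5.5² − 0²)/(2·2.2) = 6.87 m

Phase 2 (constant speed): v₀ = 5.50 m/s, a = 0 m/s².
v = v₀ + at = 5.50 + (0)(3) = 5.50 m/s
Δx = v₀t + ½at² = 5.50·3 + 0.5·0·3² = 16.5 m

Phase 3 (decelerating): v₀ = 5.50 m/s, a = -1.6 m/s².
v = v₀ + at → t = (0 − 5.50) / -1.6 = 3.44 s
v² = v₀² + 2aΔx → Δx = (0² − 5.50²)/(2·-1.6) = 9.45 m
Total distance = 6.87 + 16.5 + 9.45 = 32.8 m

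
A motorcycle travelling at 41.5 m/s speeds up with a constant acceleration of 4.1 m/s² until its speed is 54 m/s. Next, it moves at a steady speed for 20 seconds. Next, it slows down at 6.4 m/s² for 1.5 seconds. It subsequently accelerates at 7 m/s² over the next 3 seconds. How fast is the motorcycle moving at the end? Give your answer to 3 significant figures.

Phase 1 (accelerating): v₀ = 41.5 m/s, a = 4.1 m/s².
v = v₀ + at → t = (54 − 41.5) / 4.1 = 3.05 s
v² = v₀² + 2aΔx → Δx = (54² − 41.5²)/(2·4.1) = 146 m

Phase 2 (constant speed): v₀ = 54.0 m/s, a = 0 m/s².
v = v₀ + at = 54.0 + (0)(20) = 54.0 m/s
Δx = v₀t + ½at² = 54.0·20 + 0.5·0·20² = 1080 m

Phase 3 (decelerating): v₀ = 54.0 m/s, a = -6.4 m/s².
v = v₀ + at = 54.0 + (-6.4)(1.5) = 44.4 m/s
Δx = v₀t + ½at² = 54.0·1.5 + 0.5·-6.4·1.5² = 73.8 m

Phase 4 (accelerating): v₀ = 44.4 m/s, a = 7 m/s².
v = v₀ + at = 44.4 + (7)(3) = 65.4 m/s
Δx = v₀t + ½at² = 44.4·3 + 0.5·7·3² = 165 m
Final speed = 65.4 m/s

65.4 m/s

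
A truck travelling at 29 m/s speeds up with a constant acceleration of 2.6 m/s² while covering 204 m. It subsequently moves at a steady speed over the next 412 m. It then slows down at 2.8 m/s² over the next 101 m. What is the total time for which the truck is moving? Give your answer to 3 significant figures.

Phase 1 (accelerating): v₀ = 29.0 m/s, a = 2.6 m/s².
v² = v₀² + 2aΔx = 29.0² + 2·2.6·204 = 1900 → v = 43.6 m/s
t = (v − v₀)/a = (43.6 − 29.0)/2.6 = 5.62 s

Phase 2 (constant speed): v₀ = 43.6 m/s, a = 0 m/s².
Constant speed: t = d/v = 412/43.6 = 9.45 s

Phase 3 (decelerating): v₀ = 43.6 m/s, a = -2.8 m/s².
v² = v₀² + 2aΔx = 43.6² + 2·-2.8·101 = 1340 → v = 36.6 m/s
t = (v − v₀)/a = (36.6 − 43.6)/-2.8 = 2.52 s
Total time = 5.62 + 9.45 + 2.52 = 17.6 s

17.6 s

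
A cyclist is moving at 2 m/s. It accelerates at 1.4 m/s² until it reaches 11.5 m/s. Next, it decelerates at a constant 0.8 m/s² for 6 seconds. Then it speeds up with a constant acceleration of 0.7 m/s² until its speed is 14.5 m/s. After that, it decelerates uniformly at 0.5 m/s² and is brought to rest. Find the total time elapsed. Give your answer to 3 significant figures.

Phase 1 (accelerating): v₀ = 2.00 m/s, a = 1.4 m/s².
v = v₀ + at → t = (11.5 − 2.00) / 1.4 = 6.79 s
v² = v₀² + 2aΔx → Δx = (11.5² − 2.00²)/(2·1.4) = 45.8 m

Phase 2 (decelerating): v₀ = 11.5 m/s, a = -0.8 m/s².
v = v₀ + at = 11.5 + (-0.8)(6) = 6.70 m/s
Δx = v₀t + ½at² = 11.5·6 + 0.5·-0.8·6² = 54.6 m

Phase 3 (accelerating): v₀ = 6.70 m/s, a = 0.7 m/s².
v = v₀ + at → t = (14.5 − 6.70) / 0.7 = 11.1 s
v² = v₀² + 2aΔx → Δx = (14.5² − 6.70²)/(2·0.7) = 118 m

Phase 4 (decelerating): v₀ = 14.5 m/s, a = -0.5 m/s².
v = v₀ + at → t = (0 − 14.5) / -0.5 = 29.0 s
v² = v₀² + 2aΔx → Δx = (0² − 14.5²)/(2·-0.5) = 210 m
Total time = 6.79 + 6.00 + 11.1 + 29.0 = 52.9 s

52.9 s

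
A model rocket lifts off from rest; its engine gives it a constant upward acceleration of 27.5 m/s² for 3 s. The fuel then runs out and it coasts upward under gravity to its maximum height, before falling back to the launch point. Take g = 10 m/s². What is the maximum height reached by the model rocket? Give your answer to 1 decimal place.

Phase 1 (powered ascent): v₀ = 0 m/s, a = 27.5 m/s².
v = v₀ + at = 0 + (27.5)(3) = 82.5 m/s
Δx = v₀t + ½at² = 0·3 + 0.5·27.5·3² = 124 m

Phase 2 (coasting upward): v₀ = 82.5 m/s, a = -10 m/s².
v = v₀ + at → t = (0 − 82.5) / -10 = 8.25 s
v² = v₀² + 2aΔx → Δx = (0² − 82.5²)/(2·-10) = 340 m
Maximum height = 124 + 340 = 464 m

464.1 m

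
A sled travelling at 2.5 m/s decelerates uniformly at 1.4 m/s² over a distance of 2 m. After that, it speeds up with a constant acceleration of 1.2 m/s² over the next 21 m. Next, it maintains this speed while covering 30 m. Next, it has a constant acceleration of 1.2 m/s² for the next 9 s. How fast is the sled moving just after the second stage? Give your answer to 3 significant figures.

7.14 m/s

Phase 1 (decelerating): v₀ = 2.50 m/s, a = -1.4 m/s².
v² = v₀² + 2aΔx = 2.50² + 2·-1.4·2 = 0.650 → v = 0.806 m/s
t = (v − v₀)/a = (0.806 − 2.50)/-1.4 = 1.21 s

Phase 2 (accelerating): v₀ = 0.806 m/s, a = 1.2 m/s².
v² = v₀² + 2aΔx = 0.806² + 2·1.2·21 = 51.0 → v = 7.14 m/s
t = (v − v₀)/a = (7.14 − 0.806)/1.2 = 5.28 s
Speed at end of phase 2 = 7.14 m/s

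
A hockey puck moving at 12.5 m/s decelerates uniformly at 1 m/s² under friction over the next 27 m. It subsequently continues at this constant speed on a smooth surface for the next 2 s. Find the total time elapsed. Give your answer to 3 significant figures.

4.39 s

Phase 1 (decelerating): v₀ = 12.5 m/s, a = -1 m/s².
v² = v₀² + 2aΔx = 12.5² + 2·-1·27 = 102 → v = 10.1 m/s
t = (v − v₀)/a = (10.1 − 12.5)/-1 = 2.39 s

Phase 2 (constant speed): v₀ = 10.1 m/s, a = 0 m/s².
v = v₀ + at = 10.1 + (0)(2) = 10.1 m/s
Δx = v₀t + ½at² = 10.1·2 + 0.5·0·2² = 20.2 m
Total time = 2.39 + 2.00 = 4.39 s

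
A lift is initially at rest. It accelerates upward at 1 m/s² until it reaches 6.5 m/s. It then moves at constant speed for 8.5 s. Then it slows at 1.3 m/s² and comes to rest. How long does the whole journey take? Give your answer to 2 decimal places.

Phase 1 (accelerating): v₀ = 0 m/s, a = 1 m/s².
v = v₀ + at → t = (6.5 − 0) / 1 = 6.50 s
v² = v₀² + 2aΔx → Δx = (6.5² − 0²)/(2·1) = 21.1 m

Phase 2 (constant speed): v₀ = 6.50 m/s, a = 0 m/s².
v = v₀ + at = 6.50 + (0)(8.5) = 6.50 m/s
Δx = v₀t + ½at² = 6.50·8.5 + 0.5·0·8.5² = 55.2 m

Phase 3 (decelerating): v₀ = 6.50 m/s, a = -1.3 m/s².
v = v₀ + at → t = (0 − 6.50) / -1.3 = 5.00 s
v² = v₀² + 2aΔx → Δx = (0² − 6.50²)/(2·-1.3) = 16.2 m
Total time = 6.50 + 8.50 + 5.00 = 20.0 s

20.00 s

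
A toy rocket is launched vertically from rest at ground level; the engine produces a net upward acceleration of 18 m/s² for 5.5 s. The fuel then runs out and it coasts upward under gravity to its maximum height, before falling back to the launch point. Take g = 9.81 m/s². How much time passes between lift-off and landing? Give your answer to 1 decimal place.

Phase 1 (powered ascent): v₀ = 0 m/s, a = 18 m/s².
v = v₀ + at = 0 + (18)(5.5) = 99.0 m/s
Δx = v₀t + ½at² = 0·5.5 + 0.5·18·5.5² = 272 m

Phase 2 (coasting upward): v₀ = 99.0 m/s, a = -9.81 m/s².
v = v₀ + at → t = (0 − 99.0) / -9.81 = 10.1 s
v² = v₀² + 2aΔx → Δx = (0² − 99.0²)/(2·-9.81) = 500 m

Phase 3 (free fall): v₀ = 0 m/s, a = -9.81 m/s².
Falls 772 m from rest: t = √(2·772/9.81) = 12.5 s; v = g·t = 123 m/s.
Total time = 5.50 + 10.1 + 12.5 = 28.1 s

28.1 s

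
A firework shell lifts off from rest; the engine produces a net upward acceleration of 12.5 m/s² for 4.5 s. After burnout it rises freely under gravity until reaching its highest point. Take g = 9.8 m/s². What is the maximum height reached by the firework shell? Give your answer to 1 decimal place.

Phase 1 (powered ascent): v₀ = 0 m/s, a = 12.5 m/s².
v = v₀ + at = 0 + (12.5)(4.5) = 56.2 m/s
Δx = v₀t + ½at² = 0·4.5 + 0.5·12.5·4.5² = 127 m

Phase 2 (coasting upward): v₀ = 56.2 m/s, a = -9.8 m/s².
v = v₀ + at → t = (0 − 56.2) / -9.8 = 5.74 s
v² = v₀² + 2aΔx → Δx = (0² − 56.2²)/(2·-9.8) = 161 m
Maximum height = 127 + 161 = 288 m

288.0 m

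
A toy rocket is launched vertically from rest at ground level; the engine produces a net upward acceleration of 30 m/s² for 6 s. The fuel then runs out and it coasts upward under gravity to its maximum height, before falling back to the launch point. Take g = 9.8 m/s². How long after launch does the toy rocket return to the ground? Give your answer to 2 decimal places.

45.52 s

Phase 1 (powered ascent): v₀ = 0 m/s, a = 30 m/s².
v = v₀ + at = 0 + (30)(6) = 180 m/s
Δx = v₀t + ½at² = 0·6 + 0.5·30·6² = 540 m

Phase 2 (coasting upward): v₀ = 180 m/s, a = -9.8 m/s².
v = v₀ + at → t = (0 − 180) / -9.8 = 18.4 s
v² = v₀² + 2aΔx → Δx = (0² − 180²)/(2·-9.8) = 1650 m

Phase 3 (free fall): v₀ = 0 m/s, a = -9.8 m/s².
Falls 2190 m from rest: t = √(2·2190/9.8) = 21.2 s; v = g·t = 207 m/s.
Total time = 6.00 + 18.4 + 21.2 = 45.5 s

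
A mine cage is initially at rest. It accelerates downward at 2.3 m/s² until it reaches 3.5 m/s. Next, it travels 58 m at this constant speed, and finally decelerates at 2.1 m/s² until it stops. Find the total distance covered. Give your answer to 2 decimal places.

Phase 1 (accelerating): v₀ = 0 m/s, a = 2.3 m/s².
v = v₀ + at → t = (3.5 − 0) / 2.3 = 1.52 s
v² = v₀² + 2aΔx → Δx = (3.5² − 0²)/(2·2.3) = 2.66 m

Phase 2 (constant speed): v₀ = 3.50 m/s, a = 0 m/s².
Constant speed: t = d/v = 58/3.50 = 16.6 s

Phase 3 (decelerating): v₀ = 3.50 m/s, a = -2.1 m/s².
v = v₀ + at → t = (0 − 3.50) / -2.1 = 1.67 s
v² = v₀² + 2aΔx → Δx = (0² − 3.50²)/(2·-2.1) = 2.92 m
Total distance = 2.66 + 58.0 + 2.92 = 63.6 m

63.58 m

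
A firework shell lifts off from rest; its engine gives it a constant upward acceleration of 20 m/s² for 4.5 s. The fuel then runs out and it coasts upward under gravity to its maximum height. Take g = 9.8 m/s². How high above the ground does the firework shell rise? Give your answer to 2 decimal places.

Phase 1 (powered ascent): v₀ = 0 m/s, a = 20 m/s².
v = v₀ + at = 0 + (20)(4.5) = 90.0 m/s
Δx = v₀t + ½at² = 0·4.5 + 0.5·20·4.5² = 202 m

Phase 2 (coasting upward): v₀ = 90.0 m/s, a = -9.8 m/s².
v = v₀ + at → t = (0 − 90.0) / -9.8 = 9.18 s
v² = v₀² + 2aΔx → Δx = (0² − 90.0²)/(2·-9.8) = 413 m
Maximum height = 202 + 413 = 616 m

615.77 m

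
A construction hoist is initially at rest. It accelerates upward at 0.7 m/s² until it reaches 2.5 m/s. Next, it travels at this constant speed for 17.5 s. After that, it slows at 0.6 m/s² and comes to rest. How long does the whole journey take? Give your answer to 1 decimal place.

Phase 1 (accelerating): v₀ = 0 m/s, a = 0.7 m/s².
v = v₀ + at → t = (2.5 − 0) / 0.7 = 3.57 s
v² = v₀² + 2aΔx → Δx = (2.5² − 0²)/(2·0.7) = 4.46 m

Phase 2 (constant speed): v₀ = 2.50 m/s, a = 0 m/s².
v = v₀ + at = 2.50 + (0)(17.5) = 2.50 m/s
Δx = v₀t + ½at² = 2.50·17.5 + 0.5·0·17.5² = 43.8 m

Phase 3 (decelerating): v₀ = 2.50 m/s, a = -0.6 m/s².
v = v₀ + at → t = (0 − 2.50) / -0.6 = 4.17 s
v² = v₀² + 2aΔx → Δx = (0² − 2.50²)/(2·-0.6) = 5.21 m
Total time = 3.57 + 17.5 + 4.17 = 25.2 s

25.2 s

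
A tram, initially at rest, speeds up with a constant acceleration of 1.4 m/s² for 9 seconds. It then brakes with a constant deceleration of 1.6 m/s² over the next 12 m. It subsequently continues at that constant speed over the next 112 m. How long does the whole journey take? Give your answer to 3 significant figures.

Phase 1 (accelerating): v₀ = 0 m/s, a = 1.4 m/s².
v = v₀ + at = 0 + (1.4)(9) = 12.6 m/s
Δx = v₀t + ½at² = 0·9 + 0.5·1.4·9² = 56.7 m

Phase 2 (decelerating): v₀ = 12.6 m/s, a = -1.6 m/s².
v² = v₀² + 2aΔx = 12.6² + 2·-1.6·12 = 120 → v = 11.0 m/s
t = (v − v₀)/a = (11.0 − 12.6)/-1.6 = 1.02 s

Phase 3 (constant speed): v₀ = 11.0 m/s, a = 0 m/s².
Constant speed: t = d/v = 112/11.0 = 10.2 s
Total time = 9.00 + 1.02 + 10.2 = 20.2 s

20.2 s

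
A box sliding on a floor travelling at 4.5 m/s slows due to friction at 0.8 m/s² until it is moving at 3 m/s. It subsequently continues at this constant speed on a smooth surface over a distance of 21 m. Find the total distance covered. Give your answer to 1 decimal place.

28.0 m

Phase 1 (decelerating): v₀ = 4.50 m/s, a = -0.8 m/s².
v = v₀ + at → t = (3 − 4.50) / -0.8 = 1.88 s
v² = v₀² + 2aΔx → Δx = (3² − 4.50²)/(2·-0.8) = 7.03 m

Phase 2 (constant speed): v₀ = 3.00 m/s, a = 0 m/s².
Constant speed: t = d/v = 21/3.00 = 7.00 s
Total distance = 7.03 + 21.0 = 28.0 m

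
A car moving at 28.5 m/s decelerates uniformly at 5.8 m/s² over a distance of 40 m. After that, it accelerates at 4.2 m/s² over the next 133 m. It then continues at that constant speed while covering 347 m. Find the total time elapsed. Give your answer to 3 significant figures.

Phase 1 (decelerating): v₀ = 28.5 m/s, a = -5.8 m/s².
v² = v₀² + 2aΔx = 28.5² + 2·-5.8·40 = 348 → v = 18.7 m/s
t = (v − v₀)/a = (18.7 − 28.5)/-5.8 = 1.70 s

Phase 2 (accelerating): v₀ = 18.7 m/s, a = 4.2 m/s².
v² = v₀² + 2aΔx = 18.7² + 2·4.2·133 = 1470 → v = 38.3 m/s
t = (v − v₀)/a = (38.3 − 18.7)/4.2 = 4.67 s

Phase 3 (constant speed): v₀ = 38.3 m/s, a = 0 m/s².
Constant speed: t = d/v = 347/38.3 = 9.06 s
Total time = 1.70 + 4.67 + 9.06 = 15.4 s

15.4 s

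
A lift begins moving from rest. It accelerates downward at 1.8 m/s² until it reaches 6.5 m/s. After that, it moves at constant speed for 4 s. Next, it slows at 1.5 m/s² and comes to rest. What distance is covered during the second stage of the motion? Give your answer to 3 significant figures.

26.0 m

Phase 1 (accelerating): v₀ = 0 m/s, a = 1.8 m/s².
v = v₀ + at → t = (6.5 − 0) / 1.8 = 3.61 s
v² = v₀² + 2aΔx → Δx = (6.5² − 0²)/(2·1.8) = 11.7 m

Phase 2 (constant speed): v₀ = 6.50 m/s, a = 0 m/s².
v = v₀ + at = 6.50 + (0)(4) = 6.50 m/s
Δx = v₀t + ½at² = 6.50·4 + 0.5·0·4² = 26.0 m
Distance in phase 2 = 26.0 m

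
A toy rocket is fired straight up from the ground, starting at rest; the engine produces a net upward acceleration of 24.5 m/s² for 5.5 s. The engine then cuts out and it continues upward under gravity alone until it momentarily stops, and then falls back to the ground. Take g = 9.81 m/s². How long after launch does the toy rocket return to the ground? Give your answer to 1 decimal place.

Phase 1 (powered ascent): v₀ = 0 m/s, a = 24.5 m/s².
v = v₀ + at = 0 + (24.5)(5.5) = 135 m/s
Δx = v₀t + ½at² = 0·5.5 + 0.5·24.5·5.5² = 371 m

Phase 2 (coasting upward): v₀ = 135 m/s, a = -9.81 m/s².
v = v₀ + at → t = (0 − 135) / -9.81 = 13.7 s
v² = v₀² + 2aΔx → Δx = (0² − 135²)/(2·-9.81) = 925 m

Phase 3 (free fall): v₀ = 0 m/s, a = -9.81 m/s².
Falls 1300 m from rest: t = √(2·1300/9.81) = 16.3 s; v = g·t = 159 m/s.
Total time = 5.50 + 13.7 + 16.3 = 35.5 s

35.5 s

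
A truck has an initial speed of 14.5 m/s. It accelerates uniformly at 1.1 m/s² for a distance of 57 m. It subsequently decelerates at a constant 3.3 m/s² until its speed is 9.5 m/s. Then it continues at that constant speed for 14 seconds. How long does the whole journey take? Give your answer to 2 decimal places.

20.15 s

Phase 1 (accelerating): v₀ = 14.5 m/s, a = 1.1 m/s².
v² = v₀² + 2aΔx = 14.5² + 2·1.1·57 = 336 → v = 18.3 m/s
t = (v − v₀)/a = (18.3 − 14.5)/1.1 = 3.47 s

Phase 2 (decelerating): v₀ = 18.3 m/s, a = -3.3 m/s².
v = v₀ + at → t = (9.5 − 18.3) / -3.3 = 2.67 s
v² = v₀² + 2aΔx → Δx = (9.5² − 18.3²)/(2·-3.3) = 37.2 m

Phase 3 (constant speed): v₀ = 9.50 m/s, a = 0 m/s².
v = v₀ + at = 9.50 + (0)(14) = 9.50 m/s
Δx = v₀t + ½at² = 9.50·14 + 0.5·0·14² = 133 m
Total time = 3.47 + 2.67 + 14.0 = 20.1 s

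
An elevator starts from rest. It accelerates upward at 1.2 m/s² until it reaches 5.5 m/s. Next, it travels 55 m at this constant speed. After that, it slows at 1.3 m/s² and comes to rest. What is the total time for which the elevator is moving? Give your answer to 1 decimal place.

18.8 s

Phase 1 (accelerating): v₀ = 0 m/s, a = 1.2 m/s².
v = v₀ + at → t = (5.5 − 0) / 1.2 = 4.58 s
v² = v₀² + 2aΔx → Δx = (5.5² − 0²)/(2·1.2) = 12.6 m

Phase 2 (constant speed): v₀ = 5.50 m/s, a = 0 m/s².
Constant speed: t = d/v = 55/5.50 = 10.0 s

Phase 3 (decelerating): v₀ = 5.50 m/s, a = -1.3 m/s².
v = v₀ + at → t = (0 − 5.50) / -1.3 = 4.23 s
v² = v₀² + 2aΔx → Δx = (0² − 5.50²)/(2·-1.3) = 11.6 m
Total time = 4.58 + 10.0 + 4.23 = 18.8 s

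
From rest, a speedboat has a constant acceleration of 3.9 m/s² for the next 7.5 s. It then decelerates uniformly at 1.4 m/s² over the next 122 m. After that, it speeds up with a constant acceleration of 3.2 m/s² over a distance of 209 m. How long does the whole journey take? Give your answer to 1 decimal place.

Phase 1 (accelerating): v₀ = 0 m/s, a = 3.9 m/s².
v = v₀ + at = 0 + (3.9)(7.5) = 29.2 m/s
Δx = v₀t + ½at² = 0·7.5 + 0.5·3.9·7.5² = 110 m

Phase 2 (decelerating): v₀ = 29.2 m/s, a = -1.4 m/s².
v² = v₀² + 2aΔx = 29.2² + 2·-1.4·122 = 514 → v = 22.7 m/s
t = (v − v₀)/a = (22.7 − 29.2)/-1.4 = 4.70 s

Phase 3 (accelerating): v₀ = 22.7 m/s, a = 3.2 m/s².
v² = v₀² + 2aΔx = 22.7² + 2·3.2·209 = 1850 → v = 43.0 m/s
t = (v − v₀)/a = (43.0 − 22.7)/3.2 = 6.36 s
Total time = 7.50 + 4.70 + 6.36 = 18.6 s

18.6 s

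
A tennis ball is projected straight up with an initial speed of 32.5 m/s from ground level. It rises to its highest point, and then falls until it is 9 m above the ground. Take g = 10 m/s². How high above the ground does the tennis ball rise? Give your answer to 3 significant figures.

Phase 1 (rising): v₀ = 32.5 m/s, a = -10 m/s².
v = v₀ + at → t = (0 − 32.5) / -10 = 3.25 s
v² = v₀² + 2aΔx → Δx = (0² − 32.5²)/(2·-10) = 52.8 m
Maximum height = 52.8 m

52.8 m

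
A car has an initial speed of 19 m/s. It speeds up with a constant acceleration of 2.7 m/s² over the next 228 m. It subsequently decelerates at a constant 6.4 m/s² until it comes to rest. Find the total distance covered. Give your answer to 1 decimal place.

Phase 1 (accelerating): v₀ = 19.0 m/s, a = 2.7 m/s².
v² = v₀² + 2aΔx = 19.0² + 2·2.7·228 = 1590 → v = 39.9 m/s
t = (v − v₀)/a = (39.9 − 19.0)/2.7 = 7.74 s

Phase 2 (decelerating): v₀ = 39.9 m/s, a = -6.4 m/s².
v = v₀ + at → t = (0 − 39.9) / -6.4 = 6.23 s
v² = v₀² + 2aΔx → Δx = (0² − 39.9²)/(2·-6.4) = 124 m
Total distance = 228 + 124 = 352 m

352.4 m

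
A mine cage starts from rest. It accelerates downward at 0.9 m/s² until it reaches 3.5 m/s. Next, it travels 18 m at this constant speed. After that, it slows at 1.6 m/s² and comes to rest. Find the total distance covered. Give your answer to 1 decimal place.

Phase 1 (accelerating): v₀ = 0 m/s, a = 0.9 m/s².
v = v₀ + at → t = (3.5 − 0) / 0.9 = 3.89 s
v² = v₀² + 2aΔx → Δx = (3.5² − 0²)/(2·0.9) = 6.81 m

Phase 2 (constant speed): v₀ = 3.50 m/s, a = 0 m/s².
Constant speed: t = d/v = 18/3.50 = 5.14 s

Phase 3 (decelerating): v₀ = 3.50 m/s, a = -1.6 m/s².
v = v₀ + at → t = (0 − 3.50) / -1.6 = 2.19 s
v² = v₀² + 2aΔx → Δx = (0² − 3.50²)/(2·-1.6) = 3.83 m
Total distance = 6.81 + 18.0 + 3.83 = 28.6 m

28.6 m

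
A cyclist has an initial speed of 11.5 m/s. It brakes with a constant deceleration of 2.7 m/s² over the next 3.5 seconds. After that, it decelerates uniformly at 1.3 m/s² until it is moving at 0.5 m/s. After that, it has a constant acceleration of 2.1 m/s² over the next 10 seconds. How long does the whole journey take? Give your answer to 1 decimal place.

Phase 1 (decelerating): v₀ = 11.5 m/s, a = -2.7 m/s².
v = v₀ + at = 11.5 + (-2.7)(3.5) = 2.05 m/s
Δx = v₀t + ½at² = 11.5·3.5 + 0.5·-2.7·3.5² = 23.7 m

Phase 2 (decelerating): v₀ = 2.05 m/s, a = -1.3 m/s².
v = v₀ + at → t = (0.5 − 2.05) / -1.3 = 1.19 s
v² = v₀² + 2aΔx → Δx = (0.5² − 2.05²)/(2·-1.3) = 1.52 m

Phase 3 (accelerating): v₀ = 0.500 m/s, a = 2.1 m/s².
v = v₀ + at = 0.500 + (2.1)(10) = 21.5 m/s
Δx = v₀t + ½at² = 0.500·10 + 0.5·2.1·10² = 110 m
Total time = 3.50 + 1.19 + 10.0 = 14.7 s

14.7 s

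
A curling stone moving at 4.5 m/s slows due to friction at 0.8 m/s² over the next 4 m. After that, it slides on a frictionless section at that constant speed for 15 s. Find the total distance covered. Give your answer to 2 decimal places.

59.82 m

Phase 1 (decelerating): v₀ = 4.50 m/s, a = -0.8 m/s².
v² = v₀² + 2aΔx = 4.50² + 2·-0.8·4 = 13.8 → v = 3.72 m/s
t = (v − v₀)/a = (3.72 − 4.50)/-0.8 = 0.973 s

Phase 2 (constant speed): v₀ = 3.72 m/s, a = 0 m/s².
v = v₀ + at = 3.72 + (0)(15) = 3.72 m/s
Δx = v₀t + ½at² = 3.72·15 + 0.5·0·15² = 55.8 m
Total distance = 4.00 + 55.8 = 59.8 m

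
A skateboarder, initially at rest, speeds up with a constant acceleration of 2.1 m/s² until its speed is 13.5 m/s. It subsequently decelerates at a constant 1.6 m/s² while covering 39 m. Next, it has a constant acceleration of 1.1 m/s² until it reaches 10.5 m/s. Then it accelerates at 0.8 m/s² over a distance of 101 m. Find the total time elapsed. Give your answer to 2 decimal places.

Phase 1 (accelerating): v₀ = 0 m/s, a = 2.1 m/s².
v = v₀ + at → t = (13.5 − 0) / 2.1 = 6.43 s
v² = v₀² + 2aΔx → Δx = (13.5² − 0²)/(2·2.1) = 43.4 m

Phase 2 (decelerating): v₀ = 13.5 m/s, a = -1.6 m/s².
v² = v₀² + 2aΔx = 13.5² + 2·-1.6·39 = 57.4 → v = 7.58 m/s
t = (v − v₀)/a = (7.58 − 13.5)/-1.6 = 3.70 s

Phase 3 (accelerating): v₀ = 7.58 m/s, a = 1.1 m/s².
v = v₀ + at → t = (10.5 − 7.58) / 1.1 = 2.65 s
v² = v₀² + 2aΔx → Δx = (10.5² − 7.58²)/(2·1.1) = 24.0 m

Phase 4 (accelerating): v₀ = 10.5 m/s, a = 0.8 m/s².
v² = v₀² + 2aΔx = 10.5² + 2·0.8·101 = 272 → v = 16.5 m/s
t = (v − v₀)/a = (16.5 − 10.5)/0.8 = 7.48 s
Total time = 6.43 + 3.70 + 2.65 + 7.48 = 20.3 s

20.27 s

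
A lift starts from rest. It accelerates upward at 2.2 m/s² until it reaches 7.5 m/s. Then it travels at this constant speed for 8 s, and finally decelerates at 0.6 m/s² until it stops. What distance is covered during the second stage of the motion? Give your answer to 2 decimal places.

Phase 1 (accelerating): v₀ = 0 m/s, a = 2.2 m/s².
v = v₀ + at → t = (7.5 − 0) / 2.2 = 3.41 s
v² = v₀² + 2aΔx → Δx = (7.5² − 0²)/(2·2.2) = 12.8 m

Phase 2 (constant speed): v₀ = 7.50 m/s, a = 0 m/s².
v = v₀ + at = 7.50 + (0)(8) = 7.50 m/s
Δx = v₀t + ½at² = 7.50·8 + 0.5·0·8² = 60.0 m
Distance in phase 2 = 60.0 m

60.00 m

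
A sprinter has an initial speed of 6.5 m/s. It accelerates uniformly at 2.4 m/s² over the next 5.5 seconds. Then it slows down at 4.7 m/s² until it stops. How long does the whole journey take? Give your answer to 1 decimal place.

9.7 s

Phase 1 (accelerating): v₀ = 6.50 m/s, a = 2.4 m/s².
v = v₀ + at = 6.50 + (2.4)(5.5) = 19.7 m/s
Δx = v₀t + ½at² = 6.50·5.5 + 0.5·2.4·5.5² = 72.0 m

Phase 2 (decelerating): v₀ = 19.7 m/s, a = -4.7 m/s².
v = v₀ + at → t = (0 − 19.7) / -4.7 = 4.19 s
v² = v₀² + 2aΔx → Δx = (0² − 19.7²)/(2·-4.7) = 41.3 m
Total time = 5.50 + 4.19 = 9.69 s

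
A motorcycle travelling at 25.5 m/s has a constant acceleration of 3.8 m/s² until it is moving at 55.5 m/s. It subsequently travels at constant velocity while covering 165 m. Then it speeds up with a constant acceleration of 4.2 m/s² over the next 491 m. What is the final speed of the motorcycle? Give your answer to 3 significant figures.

Phase 1 (accelerating): v₀ = 25.5 m/s, a = 3.8 m/s².
v = v₀ + at → t = (55.5 − 25.5) / 3.8 = 7.89 s
v² = v₀² + 2aΔx → Δx = (55.5² − 25.5²)/(2·3.8) = 320 m

Phase 2 (constant speed): v₀ = 55.5 m/s, a = 0 m/s².
Constant speed: t = d/v = 165/55.5 = 2.97 s

Phase 3 (accelerating): v₀ = 55.5 m/s, a = 4.2 m/s².
v² = v₀² + 2aΔx = 55.5² + 2·4.2·491 = 7200 → v = 84.9 m/s
t = (v − v₀)/a = (84.9 − 55.5)/4.2 = 7.00 s
Final speed = 84.9 m/s

84.9 m/s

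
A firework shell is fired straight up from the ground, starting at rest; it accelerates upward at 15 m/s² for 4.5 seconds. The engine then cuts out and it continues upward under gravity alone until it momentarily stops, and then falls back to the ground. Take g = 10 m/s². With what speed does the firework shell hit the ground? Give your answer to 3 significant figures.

Phase 1 (powered ascent): v₀ = 0 m/s, a = 15 m/s².
v = v₀ + at = 0 + (15)(4.5) = 67.5 m/s
Δx = v₀t + ½at² = 0·4.5 + 0.5·15·4.5² = 152 m

Phase 2 (coasting upward): v₀ = 67.5 m/s, a = -10 m/s².
v = v₀ + at → t = (0 − 67.5) / -10 = 6.75 s
v² = v₀² + 2aΔx → Δx = (0² − 67.5²)/(2·-10) = 228 m

Phase 3 (free fall): v₀ = 0 m/s, a = -10 m/s².
Falls 380 m from rest: t = √(2·380/10) = 8.71 s; v = g·t = 87.1 m/s.
Impact speed = 87.1 m/s

87.1 m/s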